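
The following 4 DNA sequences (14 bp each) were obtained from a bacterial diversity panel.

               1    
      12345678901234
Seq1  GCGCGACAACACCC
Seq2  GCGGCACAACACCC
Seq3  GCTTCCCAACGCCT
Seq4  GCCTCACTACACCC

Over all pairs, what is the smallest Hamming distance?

Pairwise Hamming distances:
  Seq1 vs Seq2: 2
  Seq1 vs Seq3: 6
  Seq1 vs Seq4: 4
  Seq2 vs Seq3: 5
  Seq2 vs Seq4: 3
  Seq3 vs Seq4: 5
The smallest is 2, between Seq1 and Seq2.

2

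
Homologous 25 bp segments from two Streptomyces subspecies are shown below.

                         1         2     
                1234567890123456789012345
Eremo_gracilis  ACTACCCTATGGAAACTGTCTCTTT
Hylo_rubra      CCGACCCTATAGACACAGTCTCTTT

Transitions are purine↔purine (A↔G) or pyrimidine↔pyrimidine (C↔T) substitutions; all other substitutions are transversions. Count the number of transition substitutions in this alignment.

1

Mismatches occur at site 1 (A/C, transversion), site 3 (T/G, transversion), site 11 (G/A, transition), site 14 (A/C, transversion), site 17 (T/A, transversion).
Of the 5 differences, 1 transition and 4 transversions, so the answer is 1.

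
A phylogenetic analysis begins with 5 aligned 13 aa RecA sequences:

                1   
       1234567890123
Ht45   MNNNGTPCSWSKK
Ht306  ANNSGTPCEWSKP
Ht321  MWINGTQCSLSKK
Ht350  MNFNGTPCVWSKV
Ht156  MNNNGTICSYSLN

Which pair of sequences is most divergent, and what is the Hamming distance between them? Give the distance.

8

Pairwise Hamming distances:
  Ht45 vs Ht306: 4
  Ht45 vs Ht321: 4
  Ht45 vs Ht350: 3
  Ht45 vs Ht156: 4
  Ht306 vs Ht321: 8
  Ht306 vs Ht350: 5
  Ht306 vs Ht156: 7
  Ht321 vs Ht350: 6
  Ht321 vs Ht156: 6
  Ht350 vs Ht156: 6
The largest is 8, between Ht306 and Ht321.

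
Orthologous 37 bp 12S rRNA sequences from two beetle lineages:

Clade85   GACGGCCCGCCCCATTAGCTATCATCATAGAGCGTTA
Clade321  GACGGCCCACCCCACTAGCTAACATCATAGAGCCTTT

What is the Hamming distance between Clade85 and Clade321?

The sequences differ at positions 9 (G/A), 15 (T/C), 22 (T/A), 34 (G/C), 37 (A/T).
That gives 5 mismatches out of 37 aligned sites, so the Hamming distance is 5.

5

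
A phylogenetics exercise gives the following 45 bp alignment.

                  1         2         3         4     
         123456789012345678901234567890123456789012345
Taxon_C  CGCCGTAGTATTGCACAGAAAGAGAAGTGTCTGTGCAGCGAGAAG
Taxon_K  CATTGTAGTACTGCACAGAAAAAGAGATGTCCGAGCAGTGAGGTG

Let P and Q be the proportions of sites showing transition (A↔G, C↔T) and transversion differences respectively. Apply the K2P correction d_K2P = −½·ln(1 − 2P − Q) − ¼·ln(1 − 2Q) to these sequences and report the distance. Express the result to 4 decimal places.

Differing sites — 2:G/A (Ti); 3:C/T (Ti); 4:C/T (Ti); 11:T/C (Ti); 22:G/A (Ti); 26:A/G (Ti); 27:G/A (Ti); 32:T/C (Ti); 34:T/A (Tv); 39:C/T (Ti); 43:A/G (Ti); 44:A/T (Tv).
Of the 12 differences, 10 transitions and 2 transversions over 45 sites: P = 10/45 = 0.222222, Q = 2/45 = 0.044444.
d = −0.5·ln(0.511112) − 0.25·ln(0.911112) = −0.5·(-0.671167) − 0.25·(-0.093089) = 0.3589.

0.3589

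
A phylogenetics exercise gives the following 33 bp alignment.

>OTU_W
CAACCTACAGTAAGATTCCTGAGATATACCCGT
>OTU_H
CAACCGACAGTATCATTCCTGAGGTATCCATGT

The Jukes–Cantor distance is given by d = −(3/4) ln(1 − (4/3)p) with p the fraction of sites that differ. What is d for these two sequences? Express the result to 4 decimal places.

0.2493

The sequences differ at positions 6 (T/G), 13 (A/T), 14 (G/C), 24 (A/G), 28 (A/C), 30 (C/A), 31 (C/T).
p = 7/33 = 0.212121.
d = −0.75 · ln(1 − (4/3)·0.212121) = −0.75 · ln(0.717172) = −0.75 · (-0.332440) = 0.2493.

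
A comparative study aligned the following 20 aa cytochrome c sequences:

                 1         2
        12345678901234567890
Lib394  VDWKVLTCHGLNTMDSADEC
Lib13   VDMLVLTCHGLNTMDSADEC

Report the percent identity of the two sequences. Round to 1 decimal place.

90.0%

The sequences differ at positions 3 (W/M), 4 (K/L).
18 of the 20 sites match, so the percent identity is 18/20 × 100 = 90.0%.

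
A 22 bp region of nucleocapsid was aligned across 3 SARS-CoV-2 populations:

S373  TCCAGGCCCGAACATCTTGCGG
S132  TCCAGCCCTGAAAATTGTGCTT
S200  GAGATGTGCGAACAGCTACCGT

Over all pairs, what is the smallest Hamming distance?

Pairwise Hamming distances:
  S373 vs S132: 7
  S373 vs S200: 10
  S132 vs S200: 15
The smallest is 7, between S373 and S132.

7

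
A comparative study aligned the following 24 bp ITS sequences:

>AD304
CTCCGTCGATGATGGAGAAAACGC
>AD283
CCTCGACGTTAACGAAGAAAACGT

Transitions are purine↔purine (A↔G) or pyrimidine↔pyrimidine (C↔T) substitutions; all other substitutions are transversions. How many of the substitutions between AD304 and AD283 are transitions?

6

Differing sites — 2:T/C (Ti); 3:C/T (Ti); 6:T/A (Tv); 9:A/T (Tv); 11:G/A (Ti); 13:T/C (Ti); 15:G/A (Ti); 24:C/T (Ti).
Of the 8 differences, 6 transitions and 2 transversions, so the answer is 6.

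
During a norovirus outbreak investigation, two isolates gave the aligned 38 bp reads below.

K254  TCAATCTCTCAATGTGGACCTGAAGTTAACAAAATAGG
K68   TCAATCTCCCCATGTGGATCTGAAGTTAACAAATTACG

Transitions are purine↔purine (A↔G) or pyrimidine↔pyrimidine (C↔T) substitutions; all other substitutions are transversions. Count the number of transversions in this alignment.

Mismatches occur at site 9 (T→C, transition), site 11 (A→C, transversion), site 19 (C→T, transition), site 34 (A→T, transversion), site 37 (G→C, transversion).
Of the 5 differences, 2 transitions and 3 transversions, so the answer is 3.

3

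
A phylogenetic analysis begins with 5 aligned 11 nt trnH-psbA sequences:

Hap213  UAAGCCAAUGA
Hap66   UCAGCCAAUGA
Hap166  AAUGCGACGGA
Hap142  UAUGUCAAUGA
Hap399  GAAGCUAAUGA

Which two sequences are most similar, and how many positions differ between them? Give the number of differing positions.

Pairwise Hamming distances:
  Hap213 vs Hap66: 1
  Hap213 vs Hap166: 5
  Hap213 vs Hap142: 2
  Hap213 vs Hap399: 2
  Hap66 vs Hap166: 6
  Hap66 vs Hap142: 3
  Hap66 vs Hap399: 3
  Hap166 vs Hap142: 5
  Hap166 vs Hap399: 5
  Hap142 vs Hap399: 4
The smallest is 1, between Hap213 and Hap66.

1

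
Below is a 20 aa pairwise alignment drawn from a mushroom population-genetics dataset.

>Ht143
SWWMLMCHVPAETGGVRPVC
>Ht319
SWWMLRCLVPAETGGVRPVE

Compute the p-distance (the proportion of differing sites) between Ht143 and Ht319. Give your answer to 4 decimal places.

The sequences differ at positions 6 (M/R), 8 (H/L), 20 (C/E).
There are 3 differences over 20 sites, so p = 3/20 = 0.1500.

0.1500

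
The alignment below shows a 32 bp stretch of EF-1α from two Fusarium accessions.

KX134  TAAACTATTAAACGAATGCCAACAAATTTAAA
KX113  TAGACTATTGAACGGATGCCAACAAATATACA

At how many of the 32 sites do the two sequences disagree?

5

Mismatches occur at site 3 (A→G), site 10 (A→G), site 15 (A→G), site 28 (T→A), site 31 (A→C).
That gives 5 mismatches out of 32 aligned sites, so the Hamming distance is 5.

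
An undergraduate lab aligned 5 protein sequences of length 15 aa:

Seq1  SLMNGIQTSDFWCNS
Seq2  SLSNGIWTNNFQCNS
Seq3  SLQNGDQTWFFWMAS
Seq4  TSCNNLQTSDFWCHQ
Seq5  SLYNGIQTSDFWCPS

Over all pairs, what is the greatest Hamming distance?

11

Pairwise Hamming distances:
  Seq1 vs Seq2: 5
  Seq1 vs Seq3: 6
  Seq1 vs Seq4: 7
  Seq1 vs Seq5: 2
  Seq2 vs Seq3: 8
  Seq2 vs Seq4: 11
  Seq2 vs Seq5: 6
  Seq3 vs Seq4: 10
  Seq3 vs Seq5: 6
  Seq4 vs Seq5: 7
The largest is 11, between Seq2 and Seq4.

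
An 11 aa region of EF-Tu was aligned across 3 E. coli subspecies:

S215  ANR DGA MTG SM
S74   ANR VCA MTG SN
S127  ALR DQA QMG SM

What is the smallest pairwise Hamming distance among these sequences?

Pairwise Hamming distances:
  S215 vs S74: 3
  S215 vs S127: 4
  S74 vs S127: 6
The smallest is 3, between S215 and S74.

3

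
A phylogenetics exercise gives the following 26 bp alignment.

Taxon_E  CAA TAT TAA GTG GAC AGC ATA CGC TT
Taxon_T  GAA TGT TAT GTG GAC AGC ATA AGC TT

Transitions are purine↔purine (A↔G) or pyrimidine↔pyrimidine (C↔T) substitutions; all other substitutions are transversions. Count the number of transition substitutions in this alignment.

1

The sequences differ at positions 1 (C/G, transversion), 5 (A/G, transition), 9 (A/T, transversion), 22 (C/A, transversion).
Of the 4 differences, 1 transition and 3 transversions, so the answer is 1.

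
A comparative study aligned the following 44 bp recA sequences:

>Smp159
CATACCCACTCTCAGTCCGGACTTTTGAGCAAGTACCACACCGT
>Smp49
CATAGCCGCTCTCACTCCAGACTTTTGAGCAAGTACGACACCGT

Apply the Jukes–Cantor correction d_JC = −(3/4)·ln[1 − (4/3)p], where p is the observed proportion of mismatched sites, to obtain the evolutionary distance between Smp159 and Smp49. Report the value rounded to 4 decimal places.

Differing sites — 5:C/G; 8:A/G; 15:G/C; 19:G/A; 37:C/G.
p = 5/44 = 0.113636.
d = −0.75 · ln(1 − (4/3)·0.113636) = −0.75 · ln(0.848485) = −0.75 · (-0.164303) = 0.1232.

0.1232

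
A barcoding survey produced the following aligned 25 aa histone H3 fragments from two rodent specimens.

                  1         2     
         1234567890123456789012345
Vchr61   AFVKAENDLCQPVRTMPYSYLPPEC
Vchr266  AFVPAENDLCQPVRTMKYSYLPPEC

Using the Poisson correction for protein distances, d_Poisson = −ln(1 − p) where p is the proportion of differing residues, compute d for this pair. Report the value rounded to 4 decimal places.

0.0834

The sequences differ at positions 4 (K/P), 17 (P/K).
p = 2/25 = 0.080000.
d = −ln(1 − 0.080000) = −ln(0.920000) = 0.0834.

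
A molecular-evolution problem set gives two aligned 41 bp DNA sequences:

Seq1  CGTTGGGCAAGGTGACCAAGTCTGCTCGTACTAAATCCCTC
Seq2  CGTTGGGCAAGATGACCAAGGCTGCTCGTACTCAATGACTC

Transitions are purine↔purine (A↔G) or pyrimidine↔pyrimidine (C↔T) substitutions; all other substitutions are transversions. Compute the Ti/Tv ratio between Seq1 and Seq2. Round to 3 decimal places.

0.250

Differing sites — 12:G/A (Ti); 21:T/G (Tv); 33:A/C (Tv); 37:C/G (Tv); 38:C/A (Tv).
Of the 5 differences, 1 transition and 4 transversions, so Ti/Tv = 1/4 = 0.250.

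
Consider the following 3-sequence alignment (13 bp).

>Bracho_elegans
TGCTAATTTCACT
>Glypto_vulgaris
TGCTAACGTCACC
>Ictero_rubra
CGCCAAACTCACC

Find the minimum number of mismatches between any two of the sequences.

3

Pairwise Hamming distances:
  Bracho_elegans vs Glypto_vulgaris: 3
  Bracho_elegans vs Ictero_rubra: 5
  Glypto_vulgaris vs Ictero_rubra: 4
The smallest is 3, between Bracho_elegans and Glypto_vulgaris.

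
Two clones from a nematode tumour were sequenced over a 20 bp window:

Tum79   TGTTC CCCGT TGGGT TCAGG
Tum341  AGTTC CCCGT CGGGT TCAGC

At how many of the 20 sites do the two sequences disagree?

3

The sequences differ at positions 1 (T/A), 11 (T/C), 20 (G/C).
That gives 3 mismatches out of 20 aligned sites, so the Hamming distance is 3.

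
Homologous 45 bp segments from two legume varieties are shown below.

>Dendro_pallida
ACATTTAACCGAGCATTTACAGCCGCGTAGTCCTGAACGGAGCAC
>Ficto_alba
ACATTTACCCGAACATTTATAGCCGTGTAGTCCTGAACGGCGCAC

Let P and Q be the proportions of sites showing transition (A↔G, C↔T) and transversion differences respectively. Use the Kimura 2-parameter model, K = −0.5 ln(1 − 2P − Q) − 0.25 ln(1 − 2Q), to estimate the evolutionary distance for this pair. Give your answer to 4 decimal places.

The sequences differ at positions 8 (A/C, transversion), 13 (G/A, transition), 20 (C/T, transition), 26 (C/T, transition), 41 (A/C, transversion).
Of the 5 differences, 3 transitions and 2 transversions over 45 sites: P = 3/45 = 0.066667, Q = 2/45 = 0.044444.
d = −0.5·ln(0.822222) − 0.25·ln(0.911112) = −0.5·(-0.195745) − 0.25·(-0.093089) = 0.1211.

0.1211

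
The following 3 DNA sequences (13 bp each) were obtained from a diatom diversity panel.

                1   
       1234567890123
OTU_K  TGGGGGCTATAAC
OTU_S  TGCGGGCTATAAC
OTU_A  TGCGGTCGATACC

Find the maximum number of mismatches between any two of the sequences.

4

Pairwise Hamming distances:
  OTU_K vs OTU_S: 1
  OTU_K vs OTU_A: 4
  OTU_S vs OTU_A: 3
The largest is 4, between OTU_K and OTU_A.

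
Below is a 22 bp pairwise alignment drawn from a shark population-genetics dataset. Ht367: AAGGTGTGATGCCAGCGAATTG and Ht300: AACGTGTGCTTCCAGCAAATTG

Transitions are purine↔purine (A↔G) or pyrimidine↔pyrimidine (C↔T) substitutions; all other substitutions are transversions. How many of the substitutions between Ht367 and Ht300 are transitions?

1

Mismatches occur at site 3 (G↔C, transversion), site 9 (A↔C, transversion), site 11 (G↔T, transversion), site 17 (G↔A, transition).
Of the 4 differences, 1 transition and 3 transversions, so the answer is 1.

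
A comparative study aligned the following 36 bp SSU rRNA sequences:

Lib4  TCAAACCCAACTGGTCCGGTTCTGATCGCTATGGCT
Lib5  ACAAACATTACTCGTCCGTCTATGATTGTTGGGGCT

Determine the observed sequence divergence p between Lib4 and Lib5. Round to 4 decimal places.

Mismatches occur at site 1 (T/A), site 7 (C/A), site 8 (C/T), site 9 (A/T), site 13 (G/C), site 19 (G/T), site 20 (T/C), site 22 (C/A), site 27 (C/T), site 29 (C/T), site 31 (A/G), site 32 (T/G).
There are 12 differences over 36 sites, so p = 12/36 = 0.3333.

0.3333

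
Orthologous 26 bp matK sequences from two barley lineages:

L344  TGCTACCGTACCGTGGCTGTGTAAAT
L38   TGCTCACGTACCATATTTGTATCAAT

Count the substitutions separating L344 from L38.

8

The sequences differ at positions 5 (A/C), 6 (C/A), 13 (G/A), 15 (G/A), 16 (G/T), 17 (C/T), 21 (G/A), 23 (A/C).
That gives 8 mismatches out of 26 aligned sites, so the Hamming distance is 8.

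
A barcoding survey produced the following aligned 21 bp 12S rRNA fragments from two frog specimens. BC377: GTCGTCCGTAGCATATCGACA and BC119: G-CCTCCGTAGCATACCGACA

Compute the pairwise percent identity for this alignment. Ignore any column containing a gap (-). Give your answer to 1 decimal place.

Excluding the 1 gap column leaves 20 comparable sites.
The sequences differ at positions 4 (G/C), 16 (T/C).
18 of the 20 comparable sites match, so the percent identity is 18/20 × 100 = 90.0%.

90.0%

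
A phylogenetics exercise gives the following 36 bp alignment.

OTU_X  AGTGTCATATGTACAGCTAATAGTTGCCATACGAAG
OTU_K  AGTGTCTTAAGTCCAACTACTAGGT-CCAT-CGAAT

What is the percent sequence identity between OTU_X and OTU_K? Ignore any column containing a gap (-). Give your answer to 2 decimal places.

Excluding the 2 gap columns leaves 34 comparable sites.
The sequences differ at positions 7 (A/T), 10 (T/A), 13 (A/C), 16 (G/A), 20 (A/C), 24 (T/G), 36 (G/T).
27 of the 34 comparable sites match, so the percent identity is 27/34 × 100 = 79.41%.

79.41%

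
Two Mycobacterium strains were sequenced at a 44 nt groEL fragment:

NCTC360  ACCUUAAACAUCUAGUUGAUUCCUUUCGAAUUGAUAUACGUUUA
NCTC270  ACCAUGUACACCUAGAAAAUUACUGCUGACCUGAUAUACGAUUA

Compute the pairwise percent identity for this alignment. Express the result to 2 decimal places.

68.18%

Differing sites — 4:U/A; 6:A/G; 7:A/U; 11:U/C; 16:U/A; 17:U/A; 18:G/A; 22:C/A; 25:U/G; 26:U/C; 27:C/U; 30:A/C; 31:U/C; 41:U/A.
30 of the 44 sites match, so the percent identity is 30/44 × 100 = 68.18%.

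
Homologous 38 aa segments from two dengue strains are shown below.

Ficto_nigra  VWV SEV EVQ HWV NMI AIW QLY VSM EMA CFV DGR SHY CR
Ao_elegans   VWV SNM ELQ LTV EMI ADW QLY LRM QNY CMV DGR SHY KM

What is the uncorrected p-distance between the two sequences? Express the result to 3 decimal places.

The sequences differ at positions 5 (E/N), 6 (V/M), 8 (V/L), 10 (H/L), 11 (W/T), 13 (N/E), 17 (I/D), 22 (V/L), 23 (S/R), 25 (E/Q), 26 (M/N), 27 (A/Y), 29 (F/M), 37 (C/K), 38 (R/M).
There are 15 differences over 38 sites, so p = 15/38 = 0.395.

0.395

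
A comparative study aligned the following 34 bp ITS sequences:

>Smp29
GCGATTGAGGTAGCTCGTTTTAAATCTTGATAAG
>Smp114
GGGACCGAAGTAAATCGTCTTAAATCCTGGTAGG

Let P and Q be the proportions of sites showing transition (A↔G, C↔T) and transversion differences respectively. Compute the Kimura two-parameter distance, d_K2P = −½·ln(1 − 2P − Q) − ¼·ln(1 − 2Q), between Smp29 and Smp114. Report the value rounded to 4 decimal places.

0.4082

Differing sites — 2:C/G (Tv); 5:T/C (Ti); 6:T/C (Ti); 9:G/A (Ti); 13:G/A (Ti); 14:C/A (Tv); 19:T/C (Ti); 27:T/C (Ti); 30:A/G (Ti); 33:A/G (Ti).
Of the 10 differences, 8 transitions and 2 transversions over 34 sites: P = 8/34 = 0.235294, Q = 2/34 = 0.058824.
d = −0.5·ln(0.470588) − 0.25·ln(0.882352) = −0.5·(-0.753772) − 0.25·(-0.125164) = 0.4082.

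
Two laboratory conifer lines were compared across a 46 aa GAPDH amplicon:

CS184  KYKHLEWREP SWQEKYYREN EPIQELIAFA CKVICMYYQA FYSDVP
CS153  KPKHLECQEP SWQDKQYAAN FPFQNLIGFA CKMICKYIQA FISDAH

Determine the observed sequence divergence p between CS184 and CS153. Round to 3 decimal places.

0.370

Mismatches occur at site 2 (Y→P), site 7 (W→C), site 8 (R→Q), site 14 (E→D), site 16 (Y→Q), site 18 (R→A), site 19 (E→A), site 21 (E→F), site 23 (I→F), site 25 (E→N), site 28 (A→G), site 33 (V→M), site 36 (M→K), site 38 (Y→I), site 42 (Y→I), site 45 (V→A), site 46 (P→H).
There are 17 differences over 46 sites, so p = 17/46 = 0.370.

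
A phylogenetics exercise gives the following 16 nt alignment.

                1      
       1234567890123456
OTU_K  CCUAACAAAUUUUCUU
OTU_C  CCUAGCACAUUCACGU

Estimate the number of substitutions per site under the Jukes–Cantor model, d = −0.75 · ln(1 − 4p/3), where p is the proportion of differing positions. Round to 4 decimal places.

0.4042

Differing sites — 5:A/G; 8:A/C; 12:U/C; 13:U/A; 15:U/G.
p = 5/16 = 0.312500.
d = −0.75 · ln(1 − (4/3)·0.312500) = −0.75 · ln(0.583333) = −0.75 · (-0.538997) = 0.4042.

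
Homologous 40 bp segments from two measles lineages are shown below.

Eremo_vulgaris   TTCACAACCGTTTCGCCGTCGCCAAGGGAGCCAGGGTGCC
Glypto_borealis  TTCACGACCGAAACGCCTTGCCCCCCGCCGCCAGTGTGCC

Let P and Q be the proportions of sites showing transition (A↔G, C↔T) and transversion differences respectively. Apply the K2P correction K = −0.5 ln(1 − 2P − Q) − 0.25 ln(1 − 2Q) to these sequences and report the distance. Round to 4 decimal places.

0.4445

Mismatches occur at site 6 (A/G, transition), site 11 (T/A, transversion), site 12 (T/A, transversion), site 13 (T/A, transversion), site 18 (G/T, transversion), site 20 (C/G, transversion), site 21 (G/C, transversion), site 24 (A/C, transversion), site 25 (A/C, transversion), site 26 (G/C, transversion), site 28 (G/C, transversion), site 29 (A/C, transversion), site 35 (G/T, transversion).
Of the 13 differences, 1 transition and 12 transversions over 40 sites: P = 1/40 = 0.025000, Q = 12/40 = 0.300000.
d = −0.5·ln(0.650000) − 0.25·ln(0.400000) = −0.5·(-0.430783) − 0.25·(-0.916291) = 0.4445.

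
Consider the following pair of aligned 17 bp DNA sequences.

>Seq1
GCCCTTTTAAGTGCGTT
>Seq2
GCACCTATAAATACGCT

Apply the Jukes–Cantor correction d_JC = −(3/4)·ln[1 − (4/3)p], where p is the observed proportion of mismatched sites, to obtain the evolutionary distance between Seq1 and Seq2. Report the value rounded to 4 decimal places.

The sequences differ at positions 3 (C/A), 5 (T/C), 7 (T/A), 11 (G/A), 13 (G/A), 16 (T/C).
p = 6/17 = 0.352941.
d = −0.75 · ln(1 − (4/3)·0.352941) = −0.75 · ln(0.529412) = −0.75 · (-0.635988) = 0.4770.

0.4770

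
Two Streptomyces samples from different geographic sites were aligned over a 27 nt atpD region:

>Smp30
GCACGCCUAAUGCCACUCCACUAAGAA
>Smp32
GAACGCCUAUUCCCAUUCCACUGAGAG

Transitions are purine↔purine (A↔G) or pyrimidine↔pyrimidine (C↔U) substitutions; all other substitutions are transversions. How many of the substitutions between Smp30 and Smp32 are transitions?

Mismatches occur at site 2 (C/A, transversion), site 10 (A/U, transversion), site 12 (G/C, transversion), site 16 (C/U, transition), site 23 (A/G, transition), site 27 (A/G, transition).
Of the 6 differences, 3 transitions and 3 transversions, so the answer is 3.

3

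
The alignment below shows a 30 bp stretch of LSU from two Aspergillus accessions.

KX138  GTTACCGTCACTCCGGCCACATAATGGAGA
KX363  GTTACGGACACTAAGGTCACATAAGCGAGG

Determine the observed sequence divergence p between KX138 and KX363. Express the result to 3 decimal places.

The sequences differ at positions 6 (C/G), 8 (T/A), 13 (C/A), 14 (C/A), 17 (C/T), 25 (T/G), 26 (G/C), 30 (A/G).
There are 8 differences over 30 sites, so p = 8/30 = 0.267.

0.267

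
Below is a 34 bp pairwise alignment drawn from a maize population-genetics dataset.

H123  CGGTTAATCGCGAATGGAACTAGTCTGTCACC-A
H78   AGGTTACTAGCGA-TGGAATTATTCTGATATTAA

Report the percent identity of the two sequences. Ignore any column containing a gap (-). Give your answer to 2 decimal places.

71.88%

Excluding the 2 gap columns leaves 32 comparable sites.
Differing sites — 1:C/A; 7:A/C; 9:C/A; 20:C/T; 23:G/T; 28:T/A; 29:C/T; 31:C/T; 32:C/T.
23 of the 32 comparable sites match, so the percent identity is 23/32 × 100 = 71.88%.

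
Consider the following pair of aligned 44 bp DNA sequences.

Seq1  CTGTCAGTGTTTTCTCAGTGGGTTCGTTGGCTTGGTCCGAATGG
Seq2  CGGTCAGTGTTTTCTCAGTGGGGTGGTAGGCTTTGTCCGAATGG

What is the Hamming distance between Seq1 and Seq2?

5

Differing sites — 2:T/G; 23:T/G; 25:C/G; 28:T/A; 34:G/T.
That gives 5 mismatches out of 44 aligned sites, so the Hamming distance is 5.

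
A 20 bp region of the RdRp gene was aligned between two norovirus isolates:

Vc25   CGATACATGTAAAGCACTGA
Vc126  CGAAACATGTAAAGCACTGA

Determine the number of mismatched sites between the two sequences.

1

The sequences differ at position 4 (T/A).
That gives 1 mismatch out of 20 aligned sites, so the Hamming distance is 1.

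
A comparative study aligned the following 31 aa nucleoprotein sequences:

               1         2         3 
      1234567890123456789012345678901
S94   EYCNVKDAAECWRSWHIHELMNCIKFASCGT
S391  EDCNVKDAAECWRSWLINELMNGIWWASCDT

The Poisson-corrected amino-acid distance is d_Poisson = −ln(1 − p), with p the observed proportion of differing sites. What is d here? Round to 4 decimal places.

0.2559

The sequences differ at positions 2 (Y/D), 16 (H/L), 18 (H/N), 23 (C/G), 25 (K/W), 26 (F/W), 30 (G/D).
p = 7/31 = 0.225806.
d = −ln(1 − 0.225806) = −ln(0.774194) = 0.2559.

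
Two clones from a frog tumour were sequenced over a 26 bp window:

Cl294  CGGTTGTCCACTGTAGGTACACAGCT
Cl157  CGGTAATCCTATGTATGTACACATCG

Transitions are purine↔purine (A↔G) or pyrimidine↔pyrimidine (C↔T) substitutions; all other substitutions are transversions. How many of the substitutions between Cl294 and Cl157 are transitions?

1

Differing sites — 5:T/A (Tv); 6:G/A (Ti); 10:A/T (Tv); 11:C/A (Tv); 16:G/T (Tv); 24:G/T (Tv); 26:T/G (Tv).
Of the 7 differences, 1 transition and 6 transversions, so the answer is 1.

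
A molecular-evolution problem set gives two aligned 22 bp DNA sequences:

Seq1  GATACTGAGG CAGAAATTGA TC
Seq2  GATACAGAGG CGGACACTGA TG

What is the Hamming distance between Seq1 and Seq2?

The sequences differ at positions 6 (T/A), 12 (A/G), 15 (A/C), 17 (T/C), 22 (C/G).
That gives 5 mismatches out of 22 aligned sites, so the Hamming distance is 5.

5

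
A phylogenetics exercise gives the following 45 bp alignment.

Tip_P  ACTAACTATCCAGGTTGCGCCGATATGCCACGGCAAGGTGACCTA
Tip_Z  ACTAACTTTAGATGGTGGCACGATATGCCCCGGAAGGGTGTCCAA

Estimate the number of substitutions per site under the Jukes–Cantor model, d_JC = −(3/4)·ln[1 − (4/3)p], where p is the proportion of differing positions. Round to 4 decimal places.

The sequences differ at positions 8 (A/T), 10 (C/A), 11 (C/G), 13 (G/T), 15 (T/G), 18 (C/G), 19 (G/C), 20 (C/A), 30 (A/C), 34 (C/A), 36 (A/G), 41 (A/T), 44 (T/A).
p = 13/45 = 0.288889.
d = −0.75 · ln(1 − (4/3)·0.288889) = −0.75 · ln(0.614815) = −0.75 · (-0.486434) = 0.3648.

0.3648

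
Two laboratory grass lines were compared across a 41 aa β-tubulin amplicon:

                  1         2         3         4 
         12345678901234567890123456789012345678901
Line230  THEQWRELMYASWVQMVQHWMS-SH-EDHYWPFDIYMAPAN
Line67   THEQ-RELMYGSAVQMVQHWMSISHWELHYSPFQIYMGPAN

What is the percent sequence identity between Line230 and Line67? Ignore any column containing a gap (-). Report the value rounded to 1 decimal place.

Excluding the 3 gap columns leaves 38 comparable sites.
Differing sites — 11:A/G; 13:W/A; 28:D/L; 31:W/S; 34:D/Q; 38:A/G.
32 of the 38 comparable sites match, so the percent identity is 32/38 × 100 = 84.2%.

84.2%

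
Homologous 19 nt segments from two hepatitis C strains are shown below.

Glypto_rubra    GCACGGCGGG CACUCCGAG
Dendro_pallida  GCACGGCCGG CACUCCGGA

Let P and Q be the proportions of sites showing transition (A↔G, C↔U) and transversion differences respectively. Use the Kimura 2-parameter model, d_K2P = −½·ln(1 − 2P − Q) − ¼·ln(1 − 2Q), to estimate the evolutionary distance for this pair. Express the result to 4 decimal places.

0.1805

Mismatches occur at site 8 (G/C, transversion), site 18 (A/G, transition), site 19 (G/A, transition).
Of the 3 differences, 2 transitions and 1 transversion over 19 sites: P = 2/19 = 0.105263, Q = 1/19 = 0.052632.
d = −0.5·ln(0.736842) − 0.25·ln(0.894736) = −0.5·(-0.305382) − 0.25·(-0.111227) = 0.1805.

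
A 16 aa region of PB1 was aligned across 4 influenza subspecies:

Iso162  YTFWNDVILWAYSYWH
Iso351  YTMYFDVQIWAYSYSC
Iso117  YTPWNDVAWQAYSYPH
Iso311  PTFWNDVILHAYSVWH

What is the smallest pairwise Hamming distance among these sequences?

3

Pairwise Hamming distances:
  Iso162 vs Iso351: 7
  Iso162 vs Iso117: 5
  Iso162 vs Iso311: 3
  Iso351 vs Iso117: 8
  Iso351 vs Iso311: 10
  Iso117 vs Iso311: 7
The smallest is 3, between Iso162 and Iso311.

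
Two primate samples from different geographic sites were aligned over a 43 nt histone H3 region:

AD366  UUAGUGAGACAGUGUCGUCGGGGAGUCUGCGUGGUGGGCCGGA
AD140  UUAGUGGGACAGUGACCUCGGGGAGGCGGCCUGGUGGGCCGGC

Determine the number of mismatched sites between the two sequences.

Differing sites — 7:A/G; 15:U/A; 17:G/C; 26:U/G; 28:U/G; 31:G/C; 43:A/C.
That gives 7 mismatches out of 43 aligned sites, so the Hamming distance is 7.

7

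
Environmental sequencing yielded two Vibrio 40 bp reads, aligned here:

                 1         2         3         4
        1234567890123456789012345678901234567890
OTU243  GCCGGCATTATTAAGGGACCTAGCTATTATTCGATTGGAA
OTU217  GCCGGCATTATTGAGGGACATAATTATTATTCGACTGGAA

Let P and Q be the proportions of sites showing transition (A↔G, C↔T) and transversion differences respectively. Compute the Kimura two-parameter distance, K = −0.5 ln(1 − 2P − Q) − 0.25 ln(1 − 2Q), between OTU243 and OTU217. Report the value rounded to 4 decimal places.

Differing sites — 13:A/G (Ti); 20:C/A (Tv); 23:G/A (Ti); 24:C/T (Ti); 35:T/C (Ti).
Of the 5 differences, 4 transitions and 1 transversion over 40 sites: P = 4/40 = 0.100000, Q = 1/40 = 0.025000.
d = −0.5·ln(0.775000) − 0.25·ln(0.950000) = −0.5·(-0.254892) − 0.25·(-0.051293) = 0.1403.

0.1403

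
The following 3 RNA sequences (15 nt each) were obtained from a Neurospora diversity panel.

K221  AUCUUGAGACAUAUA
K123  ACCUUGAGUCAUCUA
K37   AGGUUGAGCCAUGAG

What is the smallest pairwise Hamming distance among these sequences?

3

Pairwise Hamming distances:
  K221 vs K123: 3
  K221 vs K37: 6
  K123 vs K37: 6
The smallest is 3, between K221 and K123.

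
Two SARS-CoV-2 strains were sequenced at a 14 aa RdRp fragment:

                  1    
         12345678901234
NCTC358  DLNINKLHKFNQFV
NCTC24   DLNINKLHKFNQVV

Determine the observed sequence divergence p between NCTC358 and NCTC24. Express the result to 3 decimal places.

0.071

A single mismatch occurs at site 13 (F↔V).
There are 1 differences over 14 sites, so p = 1/14 = 0.071.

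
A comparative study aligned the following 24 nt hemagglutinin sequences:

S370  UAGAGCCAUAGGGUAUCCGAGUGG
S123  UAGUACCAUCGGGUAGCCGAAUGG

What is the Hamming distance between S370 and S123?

5

The sequences differ at positions 4 (A/U), 5 (G/A), 10 (A/C), 16 (U/G), 21 (G/A).
That gives 5 mismatches out of 24 aligned sites, so the Hamming distance is 5.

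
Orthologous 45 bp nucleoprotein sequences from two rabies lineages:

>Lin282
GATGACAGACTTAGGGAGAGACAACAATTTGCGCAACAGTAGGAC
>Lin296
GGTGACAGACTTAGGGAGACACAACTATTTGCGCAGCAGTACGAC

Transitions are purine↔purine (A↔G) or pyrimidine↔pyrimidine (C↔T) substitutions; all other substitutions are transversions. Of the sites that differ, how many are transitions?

2

Differing sites — 2:A/G (Ti); 20:G/C (Tv); 26:A/T (Tv); 36:A/G (Ti); 42:G/C (Tv).
Of the 5 differences, 2 transitions and 3 transversions, so the answer is 2.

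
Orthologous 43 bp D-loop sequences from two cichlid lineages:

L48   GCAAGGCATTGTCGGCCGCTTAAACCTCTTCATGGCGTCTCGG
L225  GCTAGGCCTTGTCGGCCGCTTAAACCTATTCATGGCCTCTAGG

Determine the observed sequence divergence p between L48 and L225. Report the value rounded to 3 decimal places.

Differing sites — 3:A/T; 8:A/C; 28:C/A; 37:G/C; 41:C/A.
There are 5 differences over 43 sites, so p = 5/43 = 0.116.

0.116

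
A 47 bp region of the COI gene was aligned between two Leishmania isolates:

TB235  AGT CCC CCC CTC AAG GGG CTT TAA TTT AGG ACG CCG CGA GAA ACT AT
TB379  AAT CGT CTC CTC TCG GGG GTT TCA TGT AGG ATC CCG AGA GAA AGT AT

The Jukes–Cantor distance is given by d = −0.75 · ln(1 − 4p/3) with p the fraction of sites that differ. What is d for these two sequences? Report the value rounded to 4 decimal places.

0.3451

The sequences differ at positions 2 (G/A), 5 (C/G), 6 (C/T), 8 (C/T), 13 (A/T), 14 (A/C), 19 (C/G), 23 (A/C), 26 (T/G), 32 (C/T), 33 (G/C), 37 (C/A), 44 (C/G).
p = 13/47 = 0.276596.
d = −0.75 · ln(1 − (4/3)·0.276596) = −0.75 · ln(0.631205) = −0.75 · (-0.460125) = 0.3451.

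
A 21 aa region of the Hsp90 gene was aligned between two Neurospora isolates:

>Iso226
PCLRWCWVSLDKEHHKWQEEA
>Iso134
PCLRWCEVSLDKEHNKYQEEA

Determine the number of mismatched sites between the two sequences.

Mismatches occur at site 7 (W↔E), site 15 (H↔N), site 17 (W↔Y).
That gives 3 mismatches out of 21 aligned sites, so the Hamming distance is 3.

3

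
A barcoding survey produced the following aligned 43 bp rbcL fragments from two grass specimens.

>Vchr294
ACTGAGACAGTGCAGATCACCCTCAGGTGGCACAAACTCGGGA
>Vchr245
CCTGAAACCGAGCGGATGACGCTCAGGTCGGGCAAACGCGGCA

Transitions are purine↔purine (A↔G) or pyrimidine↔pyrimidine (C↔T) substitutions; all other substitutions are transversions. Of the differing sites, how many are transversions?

9

Differing sites — 1:A/C (Tv); 6:G/A (Ti); 9:A/C (Tv); 11:T/A (Tv); 14:A/G (Ti); 18:C/G (Tv); 21:C/G (Tv); 29:G/C (Tv); 31:C/G (Tv); 32:A/G (Ti); 38:T/G (Tv); 42:G/C (Tv).
Of the 12 differences, 3 transitions and 9 transversions, so the answer is 9.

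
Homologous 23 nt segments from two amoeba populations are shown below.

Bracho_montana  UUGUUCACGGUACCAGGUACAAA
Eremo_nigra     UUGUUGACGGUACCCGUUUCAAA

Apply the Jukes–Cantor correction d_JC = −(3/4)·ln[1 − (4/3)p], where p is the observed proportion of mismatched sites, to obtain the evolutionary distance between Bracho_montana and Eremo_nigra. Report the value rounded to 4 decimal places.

0.1979

Mismatches occur at site 6 (C→G), site 15 (A→C), site 17 (G→U), site 19 (A→U).
p = 4/23 = 0.173913.
d = −0.75 · ln(1 − (4/3)·0.173913) = −0.75 · ln(0.768116) = −0.75 · (-0.263815) = 0.1979.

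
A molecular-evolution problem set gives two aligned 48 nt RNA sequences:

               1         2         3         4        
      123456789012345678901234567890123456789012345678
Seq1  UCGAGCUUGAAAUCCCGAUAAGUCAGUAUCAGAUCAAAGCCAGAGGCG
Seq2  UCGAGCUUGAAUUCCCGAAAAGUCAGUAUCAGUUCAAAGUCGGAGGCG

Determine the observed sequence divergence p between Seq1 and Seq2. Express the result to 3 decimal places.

0.104

Mismatches occur at site 12 (A↔U), site 19 (U↔A), site 33 (A↔U), site 40 (C↔U), site 42 (A↔G).
There are 5 differences over 48 sites, so p = 5/48 = 0.104.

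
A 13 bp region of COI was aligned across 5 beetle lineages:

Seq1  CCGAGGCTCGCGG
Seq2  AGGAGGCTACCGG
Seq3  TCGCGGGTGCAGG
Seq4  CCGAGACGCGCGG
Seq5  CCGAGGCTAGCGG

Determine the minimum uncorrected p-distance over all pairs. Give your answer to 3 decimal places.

0.077

Pairwise Hamming distances:
  Seq1 vs Seq2: 4
  Seq1 vs Seq3: 6
  Seq1 vs Seq4: 2
  Seq1 vs Seq5: 1
  Seq2 vs Seq3: 6
  Seq2 vs Seq4: 6
  Seq2 vs Seq5: 3
  Seq3 vs Seq4: 8
  Seq3 vs Seq5: 6
  Seq4 vs Seq5: 3
The smallest is 1 mismatch, between Seq1 and Seq5; p = 1/13 = 0.077.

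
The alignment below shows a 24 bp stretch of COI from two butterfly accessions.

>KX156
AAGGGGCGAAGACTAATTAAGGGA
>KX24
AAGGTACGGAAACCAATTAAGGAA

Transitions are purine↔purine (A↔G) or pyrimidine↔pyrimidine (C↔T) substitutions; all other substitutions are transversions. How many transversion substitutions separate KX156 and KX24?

Differing sites — 5:G/T (Tv); 6:G/A (Ti); 9:A/G (Ti); 11:G/A (Ti); 14:T/C (Ti); 23:G/A (Ti).
Of the 6 differences, 5 transitions and 1 transversion, so the answer is 1.

1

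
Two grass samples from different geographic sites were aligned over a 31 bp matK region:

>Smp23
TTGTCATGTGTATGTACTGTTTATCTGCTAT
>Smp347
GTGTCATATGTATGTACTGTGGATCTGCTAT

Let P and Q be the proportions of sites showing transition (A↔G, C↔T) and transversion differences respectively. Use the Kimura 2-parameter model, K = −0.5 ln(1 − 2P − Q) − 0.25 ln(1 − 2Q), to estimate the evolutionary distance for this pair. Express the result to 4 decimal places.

0.1417

Mismatches occur at site 1 (T/G, transversion), site 8 (G/A, transition), site 21 (T/G, transversion), site 22 (T/G, transversion).
Of the 4 differences, 1 transition and 3 transversions over 31 sites: P = 1/31 = 0.032258, Q = 3/31 = 0.096774.
d = −0.5·ln(0.838710) − 0.25·ln(0.806452) = −0.5·(-0.175890) − 0.25·(-0.215111) = 0.1417.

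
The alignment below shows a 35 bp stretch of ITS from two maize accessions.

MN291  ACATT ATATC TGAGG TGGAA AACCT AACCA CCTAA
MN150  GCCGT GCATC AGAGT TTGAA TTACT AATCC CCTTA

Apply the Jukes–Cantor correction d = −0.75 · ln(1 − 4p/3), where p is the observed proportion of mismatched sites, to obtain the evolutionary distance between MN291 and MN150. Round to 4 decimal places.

0.5716

The sequences differ at positions 1 (A/G), 3 (A/C), 4 (T/G), 6 (A/G), 7 (T/C), 11 (T/A), 15 (G/T), 17 (G/T), 21 (A/T), 22 (A/T), 23 (C/A), 28 (C/T), 30 (A/C), 34 (A/T).
p = 14/35 = 0.400000.
d = −0.75 · ln(1 − (4/3)·0.400000) = −0.75 · ln(0.466667) = −0.75 · (-0.762139) = 0.5716.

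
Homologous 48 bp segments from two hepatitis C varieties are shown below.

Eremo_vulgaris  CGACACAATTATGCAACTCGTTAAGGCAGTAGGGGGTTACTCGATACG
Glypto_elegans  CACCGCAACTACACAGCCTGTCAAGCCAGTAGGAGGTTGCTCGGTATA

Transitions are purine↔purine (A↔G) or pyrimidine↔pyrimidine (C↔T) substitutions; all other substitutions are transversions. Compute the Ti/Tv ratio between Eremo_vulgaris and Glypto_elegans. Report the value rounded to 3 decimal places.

7.000

Mismatches occur at site 2 (G→A, transition), site 3 (A→C, transversion), site 5 (A→G, transition), site 9 (T→C, transition), site 12 (T→C, transition), site 13 (G→A, transition), site 16 (A→G, transition), site 18 (T→C, transition), site 19 (C→T, transition), site 22 (T→C, transition), site 26 (G→C, transversion), site 34 (G→A, transition), site 39 (A→G, transition), site 44 (A→G, transition), site 47 (C→T, transition), site 48 (G→A, transition).
Of the 16 differences, 14 transitions and 2 transversions, so Ti/Tv = 14/2 = 7.000.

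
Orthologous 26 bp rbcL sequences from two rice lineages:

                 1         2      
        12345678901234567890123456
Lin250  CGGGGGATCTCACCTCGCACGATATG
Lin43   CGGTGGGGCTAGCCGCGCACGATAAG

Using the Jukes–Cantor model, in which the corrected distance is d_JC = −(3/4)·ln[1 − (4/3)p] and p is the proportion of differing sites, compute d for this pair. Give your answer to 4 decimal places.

Differing sites — 4:G/T; 7:A/G; 8:T/G; 11:C/A; 12:A/G; 15:T/G; 25:T/A.
p = 7/26 = 0.269231.
d = −0.75 · ln(1 − (4/3)·0.269231) = −0.75 · ln(0.641025) = −0.75 · (-0.444687) = 0.3335.

0.3335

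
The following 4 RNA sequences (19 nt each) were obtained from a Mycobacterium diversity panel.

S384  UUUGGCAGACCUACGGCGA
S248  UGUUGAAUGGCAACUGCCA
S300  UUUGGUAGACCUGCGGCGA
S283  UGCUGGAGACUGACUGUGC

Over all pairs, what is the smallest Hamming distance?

2

Pairwise Hamming distances:
  S384 vs S248: 9
  S384 vs S300: 2
  S384 vs S283: 9
  S248 vs S300: 10
  S248 vs S283: 10
  S300 vs S283: 10
The smallest is 2, between S384 and S300.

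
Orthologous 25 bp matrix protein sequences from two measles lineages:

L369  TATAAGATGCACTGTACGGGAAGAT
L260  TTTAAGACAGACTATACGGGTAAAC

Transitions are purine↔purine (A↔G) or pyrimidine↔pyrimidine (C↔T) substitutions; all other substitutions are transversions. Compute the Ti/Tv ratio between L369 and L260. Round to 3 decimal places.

1.667

Mismatches occur at site 2 (A→T, transversion), site 8 (T→C, transition), site 9 (G→A, transition), site 10 (C→G, transversion), site 14 (G→A, transition), site 21 (A→T, transversion), site 23 (G→A, transition), site 25 (T→C, transition).
Of the 8 differences, 5 transitions and 3 transversions, so Ti/Tv = 5/3 = 1.667.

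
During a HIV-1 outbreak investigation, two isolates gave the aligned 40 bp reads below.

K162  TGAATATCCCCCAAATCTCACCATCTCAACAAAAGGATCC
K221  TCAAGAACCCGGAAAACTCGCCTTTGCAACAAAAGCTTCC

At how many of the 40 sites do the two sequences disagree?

The sequences differ at positions 2 (G/C), 5 (T/G), 7 (T/A), 11 (C/G), 12 (C/G), 16 (T/A), 20 (A/G), 23 (A/T), 25 (C/T), 26 (T/G), 36 (G/C), 37 (A/T).
That gives 12 mismatches out of 40 aligned sites, so the Hamming distance is 12.

12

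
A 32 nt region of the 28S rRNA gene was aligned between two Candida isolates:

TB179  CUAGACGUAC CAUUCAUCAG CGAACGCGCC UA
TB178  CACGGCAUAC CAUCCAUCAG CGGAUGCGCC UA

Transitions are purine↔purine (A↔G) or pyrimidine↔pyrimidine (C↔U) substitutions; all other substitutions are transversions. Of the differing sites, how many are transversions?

2

The sequences differ at positions 2 (U/A, transversion), 3 (A/C, transversion), 5 (A/G, transition), 7 (G/A, transition), 14 (U/C, transition), 23 (A/G, transition), 25 (C/U, transition).
Of the 7 differences, 5 transitions and 2 transversions, so the answer is 2.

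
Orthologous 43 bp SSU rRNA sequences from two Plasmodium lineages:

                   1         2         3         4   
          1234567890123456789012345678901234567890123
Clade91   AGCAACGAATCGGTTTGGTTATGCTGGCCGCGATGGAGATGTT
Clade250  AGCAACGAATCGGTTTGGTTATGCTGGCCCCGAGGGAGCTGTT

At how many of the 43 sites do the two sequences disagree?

Differing sites — 30:G/C; 34:T/G; 39:A/C.
That gives 3 mismatches out of 43 aligned sites, so the Hamming distance is 3.

3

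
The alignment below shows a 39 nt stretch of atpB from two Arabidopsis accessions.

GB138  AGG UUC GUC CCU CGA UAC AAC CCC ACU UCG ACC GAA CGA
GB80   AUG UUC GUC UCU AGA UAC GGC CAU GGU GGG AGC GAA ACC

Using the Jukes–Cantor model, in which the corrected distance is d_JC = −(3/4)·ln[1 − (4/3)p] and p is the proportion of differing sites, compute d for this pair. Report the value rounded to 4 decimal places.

The sequences differ at positions 2 (G/U), 10 (C/U), 13 (C/A), 19 (A/G), 20 (A/G), 23 (C/A), 24 (C/U), 25 (A/G), 26 (C/G), 28 (U/G), 29 (C/G), 32 (C/G), 37 (C/A), 38 (G/C), 39 (A/C).
p = 15/39 = 0.384615.
d = −0.75 · ln(1 − (4/3)·0.384615) = −0.75 · ln(0.487180) = −0.75 · (-0.719122) = 0.5393.

0.5393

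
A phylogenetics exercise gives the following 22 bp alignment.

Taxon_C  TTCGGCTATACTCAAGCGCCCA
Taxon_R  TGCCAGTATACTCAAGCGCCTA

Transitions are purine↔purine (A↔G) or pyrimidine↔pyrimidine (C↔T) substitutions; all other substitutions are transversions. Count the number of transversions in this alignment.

3

Mismatches occur at site 2 (T/G, transversion), site 4 (G/C, transversion), site 5 (G/A, transition), site 6 (C/G, transversion), site 21 (C/T, transition).
Of the 5 differences, 2 transitions and 3 transversions, so the answer is 3.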